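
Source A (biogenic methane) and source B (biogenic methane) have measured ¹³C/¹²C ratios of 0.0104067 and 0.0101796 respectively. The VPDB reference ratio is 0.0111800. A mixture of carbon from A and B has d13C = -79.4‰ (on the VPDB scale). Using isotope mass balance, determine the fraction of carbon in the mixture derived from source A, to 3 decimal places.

δ_A = (0.0104067/0.0111800 − 1)×1000 = (0.930832 − 1)×1000 = -69.168‰
δ_B = (0.0101796/0.0111800 − 1)×1000 = (0.910519 − 1)×1000 = -89.481‰
f_A = (δ_mix − δ_B)/(δ_A − δ_B) = (-79.4 − (-89.481))/(-69.168 − (-89.481))
f_A = 10.081 / 20.313 = 0.4963

0.496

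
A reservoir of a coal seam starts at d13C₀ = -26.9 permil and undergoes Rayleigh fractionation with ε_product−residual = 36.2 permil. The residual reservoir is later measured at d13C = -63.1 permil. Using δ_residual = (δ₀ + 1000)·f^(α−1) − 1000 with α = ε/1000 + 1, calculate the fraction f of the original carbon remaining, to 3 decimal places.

0.351

α − 1 = ε/1000 = 0.0362
(δ_res + 1000)/(δ₀ + 1000) = (-63.1 + 1000)/(-26.9 + 1000) = 936.9/973.1 = 0.962799
f = 0.962799^(1/0.0362) = exp(ln(0.962799)/0.0362) = exp(-0.03791/0.0362)
f = exp(-1.0472) = 0.3509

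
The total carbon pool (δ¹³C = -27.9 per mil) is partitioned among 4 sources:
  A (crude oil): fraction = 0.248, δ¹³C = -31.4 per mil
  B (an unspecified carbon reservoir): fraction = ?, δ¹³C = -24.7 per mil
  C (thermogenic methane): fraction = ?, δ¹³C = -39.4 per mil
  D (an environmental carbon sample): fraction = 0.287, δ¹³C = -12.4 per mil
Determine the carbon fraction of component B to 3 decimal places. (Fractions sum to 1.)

0.120

Let f_B and f_C be the unknown fractions; fractions sum to 1 so f_B + f_C = 0.465.
Mass balance: Σ fᵢ·δᵢ = δ_bulk ⇒ f_B·(-24.7) + f_C·(-39.4) = -27.9 − (-11.346) = -16.554
Substitute f_C = 0.465 − f_B:
f_B·(-24.7 − -39.4) = -16.554 − 0.465×(-39.4) = 1.767
f_B = 1.767 / 14.7 = 0.1202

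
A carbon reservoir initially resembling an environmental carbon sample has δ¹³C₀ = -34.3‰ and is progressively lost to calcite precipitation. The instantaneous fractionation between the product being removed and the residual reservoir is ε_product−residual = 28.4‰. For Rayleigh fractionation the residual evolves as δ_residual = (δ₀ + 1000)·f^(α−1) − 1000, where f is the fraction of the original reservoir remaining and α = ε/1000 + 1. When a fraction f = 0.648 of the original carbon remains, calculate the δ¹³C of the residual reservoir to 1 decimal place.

Rayleigh residual: δ_res = (δ₀ + 1000)·f^(α−1) − 1000
α = ε/1000 + 1 = 1.02840, so α − 1 = 0.02840
f^(α−1) = 0.648^(0.02840) = 0.987754
δ_res = (-34.3 + 1000) × 0.987754 − 1000 = 953.874 − 1000 = -46.13‰

-46.1‰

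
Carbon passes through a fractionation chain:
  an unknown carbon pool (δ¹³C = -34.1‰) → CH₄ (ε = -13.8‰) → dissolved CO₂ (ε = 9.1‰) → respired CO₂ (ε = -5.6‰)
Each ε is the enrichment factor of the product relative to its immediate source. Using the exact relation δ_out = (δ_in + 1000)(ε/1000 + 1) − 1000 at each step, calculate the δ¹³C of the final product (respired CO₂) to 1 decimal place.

step 1: δ = (-34.10 + 1000)·(-13.8/1000 + 1) − 1000 = -47.43‰
step 2: δ = (-47.43 + 1000)·(9.1/1000 + 1) − 1000 = -38.76‰
step 3: δ = (-38.76 + 1000)·(-5.6/1000 + 1) − 1000 = -44.14‰

-44.1‰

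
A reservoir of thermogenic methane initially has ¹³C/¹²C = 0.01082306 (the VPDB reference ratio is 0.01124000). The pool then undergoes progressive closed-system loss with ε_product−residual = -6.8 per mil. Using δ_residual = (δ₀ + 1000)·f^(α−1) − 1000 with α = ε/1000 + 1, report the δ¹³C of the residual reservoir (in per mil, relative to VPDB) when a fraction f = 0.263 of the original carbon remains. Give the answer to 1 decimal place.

δ₀ = (0.01082306/0.01124000 − 1)×1000 = (0.962906 − 1)×1000 = -37.094 per mil
α − 1 = ε/1000 = -0.0068
f^(α−1) = 0.263^(-0.0068) = 1.009123
δ_res = (-37.094 + 1000) × 1.009123 − 1000 = 971.691 − 1000 = -28.31 per mil

-28.3 per mil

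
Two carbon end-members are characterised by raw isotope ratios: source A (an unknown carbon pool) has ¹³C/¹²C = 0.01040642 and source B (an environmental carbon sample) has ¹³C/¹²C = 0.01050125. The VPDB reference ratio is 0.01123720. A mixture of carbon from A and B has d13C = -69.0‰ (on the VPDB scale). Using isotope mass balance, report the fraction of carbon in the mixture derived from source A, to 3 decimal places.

δ_A = (0.01040642/0.01123720 − 1)×1000 = (0.926069 − 1)×1000 = -73.931‰
δ_B = (0.01050125/0.01123720 − 1)×1000 = (0.934508 − 1)×1000 = -65.492‰
f_A = (δ_mix − δ_B)/(δ_A − δ_B) = (-69.0 − (-65.492))/(-73.931 − (-65.492))
f_A = -3.508 / -8.439 = 0.4157

0.416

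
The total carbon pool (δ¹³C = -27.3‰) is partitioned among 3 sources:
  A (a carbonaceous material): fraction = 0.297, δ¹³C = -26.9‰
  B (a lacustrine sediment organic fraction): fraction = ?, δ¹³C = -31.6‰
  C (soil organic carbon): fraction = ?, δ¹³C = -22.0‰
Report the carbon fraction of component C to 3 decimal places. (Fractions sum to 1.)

Let f_C and f_B be the unknown fractions; fractions sum to 1 so f_C + f_B = 0.703.
Mass balance: Σ fᵢ·δᵢ = δ_bulk ⇒ f_C·(-22.0) + f_B·(-31.6) = -27.3 − (-7.989) = -19.311
Substitute f_B = 0.703 − f_C:
f_C·(-22.0 − -31.6) = -19.311 − 0.703×(-31.6) = 2.904
f_C = 2.904 / 9.6 = 0.3025

0.303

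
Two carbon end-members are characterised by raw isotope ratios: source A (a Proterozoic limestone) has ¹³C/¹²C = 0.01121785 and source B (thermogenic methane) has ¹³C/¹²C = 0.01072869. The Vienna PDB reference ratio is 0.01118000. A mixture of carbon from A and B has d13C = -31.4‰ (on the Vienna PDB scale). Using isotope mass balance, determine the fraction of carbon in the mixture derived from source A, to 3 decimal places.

0.205

δ_A = (0.01121785/0.01118000 − 1)×1000 = (1.003386 − 1)×1000 = 3.386‰
δ_B = (0.01072869/0.01118000 − 1)×1000 = (0.959632 − 1)×1000 = -40.368‰
f_A = (δ_mix − δ_B)/(δ_A − δ_B) = (-31.4 − (-40.368))/(3.386 − (-40.368))
f_A = 8.968 / 43.753 = 0.2050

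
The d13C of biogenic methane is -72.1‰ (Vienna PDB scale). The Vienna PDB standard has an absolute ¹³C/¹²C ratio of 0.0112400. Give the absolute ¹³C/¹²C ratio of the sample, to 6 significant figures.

0.0104296

R_sample = R_standard × (d13C/1000 + 1)
R_sample = 0.0112400 × (-72.1/1000 + 1) = 0.0112400 × 0.927900
R_sample = 0.0104296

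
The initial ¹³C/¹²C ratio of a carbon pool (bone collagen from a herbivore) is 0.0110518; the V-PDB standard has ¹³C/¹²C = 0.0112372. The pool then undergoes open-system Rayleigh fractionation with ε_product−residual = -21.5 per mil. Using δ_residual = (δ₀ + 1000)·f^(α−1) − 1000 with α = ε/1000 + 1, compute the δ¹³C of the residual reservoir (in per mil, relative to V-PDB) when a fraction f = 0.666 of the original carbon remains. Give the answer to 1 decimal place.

δ₀ = (0.0110518/0.0112372 − 1)×1000 = (0.983501 − 1)×1000 = -16.499 per mil
α − 1 = ε/1000 = -0.0215
f^(α−1) = 0.666^(-0.0215) = 1.008777
δ_res = (-16.499 + 1000) × 1.008777 − 1000 = 992.134 − 1000 = -7.87 per mil

-7.9 per mil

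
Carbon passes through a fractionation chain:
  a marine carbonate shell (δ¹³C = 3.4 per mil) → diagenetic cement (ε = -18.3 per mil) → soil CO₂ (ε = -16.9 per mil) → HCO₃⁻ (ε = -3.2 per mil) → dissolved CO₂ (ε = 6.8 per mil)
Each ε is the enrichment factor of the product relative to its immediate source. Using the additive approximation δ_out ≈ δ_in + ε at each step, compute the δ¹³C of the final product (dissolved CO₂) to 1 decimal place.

step 1: δ ≈ 3.4 + (-18.3) = -14.9 per mil
step 2: δ ≈ -14.9 + (-16.9) = -31.8 per mil
step 3: δ ≈ -31.8 + (-3.2) = -35.0 per mil
step 4: δ ≈ -35.0 + (6.8) = -28.2 per mil

-28.2 per mil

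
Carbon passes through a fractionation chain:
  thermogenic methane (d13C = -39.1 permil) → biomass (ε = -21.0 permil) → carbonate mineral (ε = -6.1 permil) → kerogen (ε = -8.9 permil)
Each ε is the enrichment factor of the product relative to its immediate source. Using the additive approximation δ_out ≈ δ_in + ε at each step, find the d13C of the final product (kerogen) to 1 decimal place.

step 1: δ ≈ -39.1 + (-21.0) = -60.1 permil
step 2: δ ≈ -60.1 + (-6.1) = -66.2 permil
step 3: δ ≈ -66.2 + (-8.9) = -75.1 permil

-75.1 permil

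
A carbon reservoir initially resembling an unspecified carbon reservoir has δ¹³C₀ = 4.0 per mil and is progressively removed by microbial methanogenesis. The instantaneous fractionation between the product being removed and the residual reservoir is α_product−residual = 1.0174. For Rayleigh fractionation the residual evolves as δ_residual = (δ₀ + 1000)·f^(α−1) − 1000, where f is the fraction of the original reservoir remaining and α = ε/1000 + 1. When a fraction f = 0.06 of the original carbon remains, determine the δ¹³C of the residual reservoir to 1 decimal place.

-44.0 per mil

Rayleigh residual: δ_res = (δ₀ + 1000)·f^(α−1) − 1000
α − 1 = 0.01740
f^(α−1) = 0.06^(0.01740) = 0.952226
δ_res = (4.0 + 1000) × 0.952226 − 1000 = 956.034 − 1000 = -43.97 per mil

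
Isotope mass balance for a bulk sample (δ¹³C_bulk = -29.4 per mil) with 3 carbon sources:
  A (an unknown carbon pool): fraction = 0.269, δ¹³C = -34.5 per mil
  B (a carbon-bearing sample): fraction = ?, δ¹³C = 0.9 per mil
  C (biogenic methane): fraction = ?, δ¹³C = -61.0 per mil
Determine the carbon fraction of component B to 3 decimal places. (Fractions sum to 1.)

Let f_B and f_C be the unknown fractions; fractions sum to 1 so f_B + f_C = 0.731.
Mass balance: Σ fᵢ·δᵢ = δ_bulk ⇒ f_B·(0.9) + f_C·(-61.0) = -29.4 − (-9.280) = -20.119
Substitute f_C = 0.731 − f_B:
f_B·(0.9 − -61.0) = -20.119 − 0.731×(-61.0) = 24.472
f_B = 24.472 / 61.9 = 0.3953

0.395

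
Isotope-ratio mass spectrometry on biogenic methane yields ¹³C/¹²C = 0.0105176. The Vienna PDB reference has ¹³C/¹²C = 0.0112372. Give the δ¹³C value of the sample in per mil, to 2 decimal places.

δ¹³C = (R_sample / R_standard − 1) × 1000
R_sample / R_standard = 0.0105176 / 0.0112372 = 0.935963
δ¹³C = (0.935963 − 1) × 1000 = -64.037 per mil

-64.04 per mil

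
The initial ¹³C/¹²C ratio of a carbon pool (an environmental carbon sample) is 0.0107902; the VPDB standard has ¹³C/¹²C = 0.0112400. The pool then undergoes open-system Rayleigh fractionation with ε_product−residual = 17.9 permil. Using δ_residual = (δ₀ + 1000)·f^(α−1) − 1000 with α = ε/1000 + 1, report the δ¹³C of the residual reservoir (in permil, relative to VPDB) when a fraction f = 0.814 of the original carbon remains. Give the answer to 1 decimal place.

δ₀ = (0.0107902/0.0112400 − 1)×1000 = (0.959982 − 1)×1000 = -40.018 permil
α − 1 = ε/1000 = 0.0179
f^(α−1) = 0.814^(0.0179) = 0.996323
δ_res = (-40.018 + 1000) × 0.996323 − 1000 = 956.452 − 1000 = -43.55 permil

-43.5 permil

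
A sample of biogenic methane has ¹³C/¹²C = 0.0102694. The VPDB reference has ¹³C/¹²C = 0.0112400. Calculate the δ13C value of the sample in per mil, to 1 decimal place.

-86.4 per mil

δ13C = (R_sample / R_standard − 1) × 1000
R_sample / R_standard = 0.0102694 / 0.0112400 = 0.913648
δ13C = (0.913648 − 1) × 1000 = -86.35 per mil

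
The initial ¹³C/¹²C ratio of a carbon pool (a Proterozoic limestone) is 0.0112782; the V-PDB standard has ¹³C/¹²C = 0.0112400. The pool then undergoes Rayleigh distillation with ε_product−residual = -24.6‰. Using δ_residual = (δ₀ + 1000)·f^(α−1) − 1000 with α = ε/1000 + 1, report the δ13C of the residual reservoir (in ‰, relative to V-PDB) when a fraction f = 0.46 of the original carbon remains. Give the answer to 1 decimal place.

22.8‰

δ₀ = (0.0112782/0.0112400 − 1)×1000 = (1.003399 − 1)×1000 = 3.399‰
α − 1 = ε/1000 = -0.0246
f^(α−1) = 0.46^(-0.0246) = 1.019286
δ_res = (3.399 + 1000) × 1.019286 − 1000 = 1022.750 − 1000 = 22.75‰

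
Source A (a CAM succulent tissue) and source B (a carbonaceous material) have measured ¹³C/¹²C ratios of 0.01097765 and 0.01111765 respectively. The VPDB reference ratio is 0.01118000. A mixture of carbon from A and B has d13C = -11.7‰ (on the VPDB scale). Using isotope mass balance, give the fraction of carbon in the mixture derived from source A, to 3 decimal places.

0.489

δ_A = (0.01097765/0.01118000 − 1)×1000 = (0.981901 − 1)×1000 = -18.099‰
δ_B = (0.01111765/0.01118000 − 1)×1000 = (0.994423 − 1)×1000 = -5.577‰
f_A = (δ_mix − δ_B)/(δ_A − δ_B) = (-11.7 − (-5.577))/(-18.099 − (-5.577))
f_A = -6.123 / -12.522 = 0.4890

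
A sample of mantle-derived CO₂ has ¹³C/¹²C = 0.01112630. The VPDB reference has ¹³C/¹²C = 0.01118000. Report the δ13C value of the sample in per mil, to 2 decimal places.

δ13C = (R_sample / R_standard − 1) × 1000
R_sample / R_standard = 0.01112630 / 0.01118000 = 0.995197
δ13C = (0.995197 − 1) × 1000 = -4.803 per mil

-4.80 per mil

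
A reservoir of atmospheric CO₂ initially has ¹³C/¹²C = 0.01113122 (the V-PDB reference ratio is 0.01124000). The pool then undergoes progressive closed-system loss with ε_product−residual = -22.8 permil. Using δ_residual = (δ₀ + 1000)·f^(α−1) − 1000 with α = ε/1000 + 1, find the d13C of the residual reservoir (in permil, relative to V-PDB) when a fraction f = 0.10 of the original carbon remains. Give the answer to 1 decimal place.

δ₀ = (0.01113122/0.01124000 − 1)×1000 = (0.990322 − 1)×1000 = -9.678 permil
α − 1 = ε/1000 = -0.0228
f^(α−1) = 0.10^(-0.0228) = 1.053901
δ_res = (-9.678 + 1000) × 1.053901 − 1000 = 1043.702 − 1000 = 43.70 permil

43.7 permil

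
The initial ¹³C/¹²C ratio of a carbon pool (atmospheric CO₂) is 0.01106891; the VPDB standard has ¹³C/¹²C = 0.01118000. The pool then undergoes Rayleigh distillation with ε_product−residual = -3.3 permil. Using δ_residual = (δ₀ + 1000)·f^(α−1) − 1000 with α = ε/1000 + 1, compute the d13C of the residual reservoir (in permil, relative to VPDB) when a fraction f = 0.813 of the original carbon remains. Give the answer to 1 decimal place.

-9.3 permil

δ₀ = (0.01106891/0.01118000 − 1)×1000 = (0.990064 − 1)×1000 = -9.936 permil
α − 1 = ε/1000 = -0.0033
f^(α−1) = 0.813^(-0.0033) = 1.000683
δ_res = (-9.936 + 1000) × 1.000683 − 1000 = 990.740 − 1000 = -9.26 permil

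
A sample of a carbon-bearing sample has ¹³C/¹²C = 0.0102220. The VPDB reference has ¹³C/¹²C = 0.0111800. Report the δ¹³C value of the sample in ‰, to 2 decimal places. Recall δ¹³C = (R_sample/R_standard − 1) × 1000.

δ¹³C = (R_sample / R_standard − 1) × 1000
R_sample / R_standard = 0.0102220 / 0.0111800 = 0.914311
δ¹³C = (0.914311 − 1) × 1000 = -85.689‰

-85.69‰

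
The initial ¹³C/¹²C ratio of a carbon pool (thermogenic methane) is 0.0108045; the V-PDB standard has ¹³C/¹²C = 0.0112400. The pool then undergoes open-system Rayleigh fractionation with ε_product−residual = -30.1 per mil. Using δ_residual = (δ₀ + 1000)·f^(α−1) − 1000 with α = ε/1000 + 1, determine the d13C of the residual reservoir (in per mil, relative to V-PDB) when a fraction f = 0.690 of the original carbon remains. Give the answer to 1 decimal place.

-27.9 per mil

δ₀ = (0.0108045/0.0112400 − 1)×1000 = (0.961254 − 1)×1000 = -38.746 per mil
α − 1 = ε/1000 = -0.0301
f^(α−1) = 0.690^(-0.0301) = 1.011232
δ_res = (-38.746 + 1000) × 1.011232 − 1000 = 972.051 − 1000 = -27.95 per mil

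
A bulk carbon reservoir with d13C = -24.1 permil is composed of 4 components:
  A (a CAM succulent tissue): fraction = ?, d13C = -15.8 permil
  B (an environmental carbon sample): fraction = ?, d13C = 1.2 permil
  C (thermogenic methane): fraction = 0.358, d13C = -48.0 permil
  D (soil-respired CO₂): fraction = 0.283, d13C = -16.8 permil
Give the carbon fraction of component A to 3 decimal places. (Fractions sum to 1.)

Let f_A and f_B be the unknown fractions; fractions sum to 1 so f_A + f_B = 0.359.
Mass balance: Σ fᵢ·δᵢ = δ_bulk ⇒ f_A·(-15.8) + f_B·(1.2) = -24.1 − (-21.938) = -2.162
Substitute f_B = 0.359 − f_A:
f_A·(-15.8 − 1.2) = -2.162 − 0.359×(1.2) = -2.592
f_A = -2.592 / -17.0 = 0.1525

0.152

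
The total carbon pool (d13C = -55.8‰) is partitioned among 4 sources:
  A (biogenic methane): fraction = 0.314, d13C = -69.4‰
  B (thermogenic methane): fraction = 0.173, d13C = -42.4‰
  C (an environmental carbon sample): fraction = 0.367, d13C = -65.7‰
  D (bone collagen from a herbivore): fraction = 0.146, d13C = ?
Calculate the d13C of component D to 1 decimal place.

-17.5‰

Isotope mass balance: δ_bulk = Σ fᵢ·δᵢ.
-55.8 = 0.314×(-69.4) + 0.173×(-42.4) + 0.367×(-65.7) + 0.146×δ_D
0.146·δ_D = -55.8 − (-53.239) = -2.561
δ_D = -2.561 / 0.146 = -17.54‰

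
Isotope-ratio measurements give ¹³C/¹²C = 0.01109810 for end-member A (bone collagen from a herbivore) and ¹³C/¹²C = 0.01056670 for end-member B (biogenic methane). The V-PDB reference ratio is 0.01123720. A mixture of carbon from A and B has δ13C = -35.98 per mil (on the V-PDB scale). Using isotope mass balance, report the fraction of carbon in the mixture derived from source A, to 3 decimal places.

δ_A = (0.01109810/0.01123720 − 1)×1000 = (0.987621 − 1)×1000 = -12.379 per mil
δ_B = (0.01056670/0.01123720 − 1)×1000 = (0.940332 − 1)×1000 = -59.668 per mil
f_A = (δ_mix − δ_B)/(δ_A − δ_B) = (-35.98 − (-59.668))/(-12.379 − (-59.668))
f_A = 23.688 / 47.289 = 0.5009

0.501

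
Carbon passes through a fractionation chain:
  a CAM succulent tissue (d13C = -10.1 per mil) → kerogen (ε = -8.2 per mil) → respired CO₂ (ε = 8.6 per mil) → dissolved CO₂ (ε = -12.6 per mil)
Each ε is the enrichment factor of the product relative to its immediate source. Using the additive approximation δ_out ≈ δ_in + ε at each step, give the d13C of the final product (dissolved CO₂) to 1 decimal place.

step 1: δ ≈ -10.1 + (-8.2) = -18.3 per mil
step 2: δ ≈ -18.3 + (8.6) = -9.7 per mil
step 3: δ ≈ -9.7 + (-12.6) = -22.3 per mil

-22.3 per mil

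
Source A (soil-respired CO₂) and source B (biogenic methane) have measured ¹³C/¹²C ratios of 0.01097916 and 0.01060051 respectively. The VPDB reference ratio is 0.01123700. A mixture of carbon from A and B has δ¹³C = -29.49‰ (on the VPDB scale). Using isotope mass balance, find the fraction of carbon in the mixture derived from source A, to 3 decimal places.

δ_A = (0.01097916/0.01123700 − 1)×1000 = (0.977054 − 1)×1000 = -22.946‰
δ_B = (0.01060051/0.01123700 − 1)×1000 = (0.943358 − 1)×1000 = -56.642‰
f_A = (δ_mix − δ_B)/(δ_A − δ_B) = (-29.49 − (-56.642))/(-22.946 − (-56.642))
f_A = 27.152 / 33.697 = 0.8058

0.806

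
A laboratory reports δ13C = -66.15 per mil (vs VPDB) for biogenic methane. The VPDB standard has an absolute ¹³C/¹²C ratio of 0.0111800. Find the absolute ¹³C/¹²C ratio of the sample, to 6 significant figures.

0.0104404

R_sample = R_standard × (δ13C/1000 + 1)
R_sample = 0.0111800 × (-66.15/1000 + 1) = 0.0111800 × 0.933850
R_sample = 0.0104404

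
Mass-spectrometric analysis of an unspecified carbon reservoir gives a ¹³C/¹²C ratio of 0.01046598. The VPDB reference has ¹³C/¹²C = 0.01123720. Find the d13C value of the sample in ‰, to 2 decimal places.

d13C = (R_sample / R_standard − 1) × 1000
R_sample / R_standard = 0.01046598 / 0.01123720 = 0.931369
d13C = (0.931369 − 1) × 1000 = -68.631‰

-68.63‰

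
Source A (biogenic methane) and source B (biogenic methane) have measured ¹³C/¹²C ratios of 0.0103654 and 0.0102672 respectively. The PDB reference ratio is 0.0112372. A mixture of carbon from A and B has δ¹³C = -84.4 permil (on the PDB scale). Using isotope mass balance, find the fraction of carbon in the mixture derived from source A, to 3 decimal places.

δ_A = (0.0103654/0.0112372 − 1)×1000 = (0.922418 − 1)×1000 = -77.582 permil
δ_B = (0.0102672/0.0112372 − 1)×1000 = (0.913680 − 1)×1000 = -86.320 permil
f_A = (δ_mix − δ_B)/(δ_A − δ_B) = (-84.4 − (-86.320))/(-77.582 − (-86.320))
f_A = 1.920 / 8.739 = 0.2198

0.220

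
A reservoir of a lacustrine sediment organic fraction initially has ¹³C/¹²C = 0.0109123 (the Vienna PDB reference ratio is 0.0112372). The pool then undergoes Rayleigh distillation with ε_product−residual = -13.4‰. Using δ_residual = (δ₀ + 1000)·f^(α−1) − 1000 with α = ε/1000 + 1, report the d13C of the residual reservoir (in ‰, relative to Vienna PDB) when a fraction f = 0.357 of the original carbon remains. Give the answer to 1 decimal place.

-15.4‰

δ₀ = (0.0109123/0.0112372 − 1)×1000 = (0.971087 − 1)×1000 = -28.913‰
α − 1 = ε/1000 = -0.0134
f^(α−1) = 0.357^(-0.0134) = 1.013898
δ_res = (-28.913 + 1000) × 1.013898 − 1000 = 984.583 − 1000 = -15.42‰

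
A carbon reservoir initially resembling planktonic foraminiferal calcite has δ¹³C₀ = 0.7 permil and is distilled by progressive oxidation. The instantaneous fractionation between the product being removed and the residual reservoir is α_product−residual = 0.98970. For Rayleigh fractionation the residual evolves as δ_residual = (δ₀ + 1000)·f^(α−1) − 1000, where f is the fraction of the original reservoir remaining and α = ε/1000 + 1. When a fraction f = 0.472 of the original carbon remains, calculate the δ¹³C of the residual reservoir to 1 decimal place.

Rayleigh residual: δ_res = (δ₀ + 1000)·f^(α−1) − 1000
α − 1 = -0.01030
f^(α−1) = 0.472^(-0.01030) = 1.007763
δ_res = (0.7 + 1000) × 1.007763 − 1000 = 1008.468 − 1000 = 8.47 permil

8.5 permil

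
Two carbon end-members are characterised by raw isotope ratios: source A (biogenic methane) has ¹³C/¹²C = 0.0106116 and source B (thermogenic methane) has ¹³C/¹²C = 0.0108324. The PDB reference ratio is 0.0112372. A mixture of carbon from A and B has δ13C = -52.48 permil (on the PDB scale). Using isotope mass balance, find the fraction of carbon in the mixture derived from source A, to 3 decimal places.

0.838

δ_A = (0.0106116/0.0112372 − 1)×1000 = (0.944328 − 1)×1000 = -55.672 permil
δ_B = (0.0108324/0.0112372 − 1)×1000 = (0.963977 − 1)×1000 = -36.023 permil
f_A = (δ_mix − δ_B)/(δ_A − δ_B) = (-52.48 − (-36.023))/(-55.672 − (-36.023))
f_A = -16.457 / -19.649 = 0.8375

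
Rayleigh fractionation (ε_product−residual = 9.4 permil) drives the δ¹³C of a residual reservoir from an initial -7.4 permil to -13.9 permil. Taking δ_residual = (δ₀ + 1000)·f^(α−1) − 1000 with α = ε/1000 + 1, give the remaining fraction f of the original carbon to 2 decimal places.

0.50

α − 1 = ε/1000 = 0.0094
(δ_res + 1000)/(δ₀ + 1000) = (-13.9 + 1000)/(-7.4 + 1000) = 986.1/992.6 = 0.993452
f = 0.993452^(1/0.0094) = exp(ln(0.993452)/0.0094) = exp(-0.00657/0.0094)
f = exp(-0.6989) = 0.4971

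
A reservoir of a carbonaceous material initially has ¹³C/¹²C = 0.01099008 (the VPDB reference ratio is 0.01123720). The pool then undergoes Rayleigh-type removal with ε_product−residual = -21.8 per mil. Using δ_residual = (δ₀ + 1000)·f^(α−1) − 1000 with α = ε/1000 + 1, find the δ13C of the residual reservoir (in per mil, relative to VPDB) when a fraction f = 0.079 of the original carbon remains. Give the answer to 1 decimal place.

δ₀ = (0.01099008/0.01123720 − 1)×1000 = (0.978009 − 1)×1000 = -21.991 per mil
α − 1 = ε/1000 = -0.0218
f^(α−1) = 0.079^(-0.0218) = 1.056895
δ_res = (-21.991 + 1000) × 1.056895 − 1000 = 1033.652 − 1000 = 33.65 per mil

33.7 per mil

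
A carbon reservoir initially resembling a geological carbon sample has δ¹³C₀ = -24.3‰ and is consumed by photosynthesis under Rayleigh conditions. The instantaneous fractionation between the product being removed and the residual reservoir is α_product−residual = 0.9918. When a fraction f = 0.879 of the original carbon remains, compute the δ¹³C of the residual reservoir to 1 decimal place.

Rayleigh residual: δ_res = (δ₀ + 1000)·f^(α−1) − 1000
α − 1 = -0.00820
f^(α−1) = 0.879^(-0.00820) = 1.001058
δ_res = (-24.3 + 1000) × 1.001058 − 1000 = 976.732 − 1000 = -23.27‰

-23.3‰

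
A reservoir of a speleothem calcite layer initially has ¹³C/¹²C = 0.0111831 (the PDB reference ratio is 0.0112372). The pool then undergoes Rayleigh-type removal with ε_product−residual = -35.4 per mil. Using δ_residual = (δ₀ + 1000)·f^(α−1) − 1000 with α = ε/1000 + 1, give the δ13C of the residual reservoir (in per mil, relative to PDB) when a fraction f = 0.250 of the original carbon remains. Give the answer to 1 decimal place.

45.2 per mil

δ₀ = (0.0111831/0.0112372 − 1)×1000 = (0.995186 − 1)×1000 = -4.814 per mil
α − 1 = ε/1000 = -0.0354
f^(α−1) = 0.250^(-0.0354) = 1.050299
δ_res = (-4.814 + 1000) × 1.050299 − 1000 = 1045.242 − 1000 = 45.24 per mil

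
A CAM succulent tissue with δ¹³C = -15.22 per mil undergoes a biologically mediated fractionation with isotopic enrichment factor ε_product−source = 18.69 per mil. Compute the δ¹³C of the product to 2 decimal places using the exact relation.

3.19 per mil

Exactly, δ_product = (δ_source + 1000)·(ε/1000 + 1) − 1000.
δ_product = (-15.22 + 1000) × (18.69/1000 + 1) − 1000
δ_product = 3.186 per mil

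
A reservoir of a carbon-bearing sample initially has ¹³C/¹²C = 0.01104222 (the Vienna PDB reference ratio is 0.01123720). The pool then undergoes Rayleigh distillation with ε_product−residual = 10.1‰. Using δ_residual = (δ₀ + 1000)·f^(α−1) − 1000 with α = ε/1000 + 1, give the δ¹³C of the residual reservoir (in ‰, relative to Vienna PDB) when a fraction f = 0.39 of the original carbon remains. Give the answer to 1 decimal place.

-26.7‰

δ₀ = (0.01104222/0.01123720 − 1)×1000 = (0.982649 − 1)×1000 = -17.351‰
α − 1 = ε/1000 = 0.0101
f^(α−1) = 0.39^(0.0101) = 0.990535
δ_res = (-17.351 + 1000) × 0.990535 − 1000 = 973.348 − 1000 = -26.65‰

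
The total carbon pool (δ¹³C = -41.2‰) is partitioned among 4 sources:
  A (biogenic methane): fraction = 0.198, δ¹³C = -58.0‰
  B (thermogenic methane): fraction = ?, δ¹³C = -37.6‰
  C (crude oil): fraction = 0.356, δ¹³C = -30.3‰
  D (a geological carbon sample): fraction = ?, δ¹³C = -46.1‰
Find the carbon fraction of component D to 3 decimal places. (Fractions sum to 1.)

Let f_D and f_B be the unknown fractions; fractions sum to 1 so f_D + f_B = 0.446.
Mass balance: Σ fᵢ·δᵢ = δ_bulk ⇒ f_D·(-46.1) + f_B·(-37.6) = -41.2 − (-22.271) = -18.929
Substitute f_B = 0.446 − f_D:
f_D·(-46.1 − -37.6) = -18.929 − 0.446×(-37.6) = -2.160
f_D = -2.160 / -8.5 = 0.2541

0.254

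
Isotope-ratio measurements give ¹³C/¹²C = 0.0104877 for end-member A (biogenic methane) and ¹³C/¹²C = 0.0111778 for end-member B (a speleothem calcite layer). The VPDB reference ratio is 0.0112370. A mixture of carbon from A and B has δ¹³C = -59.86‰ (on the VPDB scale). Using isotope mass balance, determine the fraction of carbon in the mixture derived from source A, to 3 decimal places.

0.889

δ_A = (0.0104877/0.0112370 − 1)×1000 = (0.933319 − 1)×1000 = -66.681‰
δ_B = (0.0111778/0.0112370 − 1)×1000 = (0.994732 − 1)×1000 = -5.268‰
f_A = (δ_mix − δ_B)/(δ_A − δ_B) = (-59.86 − (-5.268))/(-66.681 − (-5.268))
f_A = -54.592 / -61.413 = 0.8889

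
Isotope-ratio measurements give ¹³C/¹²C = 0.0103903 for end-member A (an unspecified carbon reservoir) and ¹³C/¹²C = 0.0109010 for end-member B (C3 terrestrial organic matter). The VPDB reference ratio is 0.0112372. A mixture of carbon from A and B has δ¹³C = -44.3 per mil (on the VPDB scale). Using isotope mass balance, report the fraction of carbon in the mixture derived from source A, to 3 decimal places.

0.316

δ_A = (0.0103903/0.0112372 − 1)×1000 = (0.924634 − 1)×1000 = -75.366 per mil
δ_B = (0.0109010/0.0112372 − 1)×1000 = (0.970082 − 1)×1000 = -29.918 per mil
f_A = (δ_mix − δ_B)/(δ_A − δ_B) = (-44.3 − (-29.918))/(-75.366 − (-29.918))
f_A = -14.382 / -45.447 = 0.3164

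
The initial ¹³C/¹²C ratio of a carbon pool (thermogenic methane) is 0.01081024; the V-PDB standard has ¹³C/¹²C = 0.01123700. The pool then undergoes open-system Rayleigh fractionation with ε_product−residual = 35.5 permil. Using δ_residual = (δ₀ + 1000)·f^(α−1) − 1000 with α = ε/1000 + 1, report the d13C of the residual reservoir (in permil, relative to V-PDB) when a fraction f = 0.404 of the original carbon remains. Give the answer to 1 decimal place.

δ₀ = (0.01081024/0.01123700 − 1)×1000 = (0.962022 − 1)×1000 = -37.978 permil
α − 1 = ε/1000 = 0.0355
f^(α−1) = 0.404^(0.0355) = 0.968337
δ_res = (-37.978 + 1000) × 0.968337 − 1000 = 931.561 − 1000 = -68.44 permil

-68.4 permil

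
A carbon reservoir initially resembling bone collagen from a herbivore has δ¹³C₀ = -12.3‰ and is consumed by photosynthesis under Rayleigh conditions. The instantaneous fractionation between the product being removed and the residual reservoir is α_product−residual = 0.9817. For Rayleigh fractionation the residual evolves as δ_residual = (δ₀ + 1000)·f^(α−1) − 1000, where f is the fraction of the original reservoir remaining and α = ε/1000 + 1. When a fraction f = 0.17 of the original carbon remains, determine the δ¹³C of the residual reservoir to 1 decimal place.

20.3‰

Rayleigh residual: δ_res = (δ₀ + 1000)·f^(α−1) − 1000
α − 1 = -0.01830
f^(α−1) = 0.17^(-0.01830) = 1.032958
δ_res = (-12.3 + 1000) × 1.032958 − 1000 = 1020.253 − 1000 = 20.25‰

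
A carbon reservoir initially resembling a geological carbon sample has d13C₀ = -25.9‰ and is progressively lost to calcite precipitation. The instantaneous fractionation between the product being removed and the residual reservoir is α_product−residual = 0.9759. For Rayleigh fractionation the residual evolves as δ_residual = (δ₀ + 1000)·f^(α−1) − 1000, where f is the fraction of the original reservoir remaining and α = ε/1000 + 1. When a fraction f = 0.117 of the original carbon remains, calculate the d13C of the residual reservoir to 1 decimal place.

Rayleigh residual: δ_res = (δ₀ + 1000)·f^(α−1) − 1000
α − 1 = -0.02410
f^(α−1) = 0.117^(-0.02410) = 1.053069
δ_res = (-25.9 + 1000) × 1.053069 − 1000 = 1025.794 − 1000 = 25.79‰

25.8‰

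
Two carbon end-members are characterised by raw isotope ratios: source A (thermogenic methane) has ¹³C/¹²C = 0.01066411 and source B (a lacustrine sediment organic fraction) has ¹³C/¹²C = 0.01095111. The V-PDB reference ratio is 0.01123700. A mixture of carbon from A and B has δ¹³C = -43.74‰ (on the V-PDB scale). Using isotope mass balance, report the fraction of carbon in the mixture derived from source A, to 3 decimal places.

δ_A = (0.01066411/0.01123700 − 1)×1000 = (0.949018 − 1)×1000 = -50.982‰
δ_B = (0.01095111/0.01123700 − 1)×1000 = (0.974558 − 1)×1000 = -25.442‰
f_A = (δ_mix − δ_B)/(δ_A − δ_B) = (-43.74 − (-25.442))/(-50.982 − (-25.442))
f_A = -18.298 / -25.541 = 0.7164

0.716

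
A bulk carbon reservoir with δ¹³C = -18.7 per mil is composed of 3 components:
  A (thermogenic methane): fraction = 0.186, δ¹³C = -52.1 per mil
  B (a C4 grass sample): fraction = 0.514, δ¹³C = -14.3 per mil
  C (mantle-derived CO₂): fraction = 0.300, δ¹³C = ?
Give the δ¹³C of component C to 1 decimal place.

Isotope mass balance: δ_bulk = Σ fᵢ·δᵢ.
-18.7 = 0.186×(-52.1) + 0.514×(-14.3) + 0.300×δ_C
0.300·δ_C = -18.7 − (-17.041) = -1.659
δ_C = -1.659 / 0.300 = -5.53 per mil

-5.5 per mil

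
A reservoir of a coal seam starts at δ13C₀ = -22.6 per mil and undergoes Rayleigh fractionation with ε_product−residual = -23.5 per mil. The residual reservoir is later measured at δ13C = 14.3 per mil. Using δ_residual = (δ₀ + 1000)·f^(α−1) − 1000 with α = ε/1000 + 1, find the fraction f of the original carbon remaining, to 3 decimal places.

α − 1 = ε/1000 = -0.0235
(δ_res + 1000)/(δ₀ + 1000) = (14.3 + 1000)/(-22.6 + 1000) = 1014.3/977.4 = 1.037753
f = 1.037753^(1/-0.0235) = exp(ln(1.037753)/-0.0235) = exp(0.03706/-0.0235)
f = exp(-1.5769) = 0.2066

0.207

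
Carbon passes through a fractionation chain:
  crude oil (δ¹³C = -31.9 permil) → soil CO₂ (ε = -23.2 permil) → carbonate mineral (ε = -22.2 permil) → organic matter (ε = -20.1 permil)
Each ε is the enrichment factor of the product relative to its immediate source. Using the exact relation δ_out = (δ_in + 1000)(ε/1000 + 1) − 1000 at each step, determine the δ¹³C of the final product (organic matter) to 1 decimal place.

-93.9 permil

step 1: δ = (-31.90 + 1000)·(-23.2/1000 + 1) − 1000 = -54.36 permil
step 2: δ = (-54.36 + 1000)·(-22.2/1000 + 1) − 1000 = -75.35 permil
step 3: δ = (-75.35 + 1000)·(-20.1/1000 + 1) − 1000 = -93.94 permil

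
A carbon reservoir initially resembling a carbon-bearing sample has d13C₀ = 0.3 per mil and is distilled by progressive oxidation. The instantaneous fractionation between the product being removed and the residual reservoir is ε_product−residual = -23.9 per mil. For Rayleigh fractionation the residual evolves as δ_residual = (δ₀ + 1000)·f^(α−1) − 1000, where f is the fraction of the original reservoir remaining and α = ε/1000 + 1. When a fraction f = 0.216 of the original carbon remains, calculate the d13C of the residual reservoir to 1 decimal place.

37.6 per mil

Rayleigh residual: δ_res = (δ₀ + 1000)·f^(α−1) − 1000
α = ε/1000 + 1 = 0.97610, so α − 1 = -0.02390
f^(α−1) = 0.216^(-0.02390) = 1.037305
δ_res = (0.3 + 1000) × 1.037305 − 1000 = 1037.616 − 1000 = 37.62 per mil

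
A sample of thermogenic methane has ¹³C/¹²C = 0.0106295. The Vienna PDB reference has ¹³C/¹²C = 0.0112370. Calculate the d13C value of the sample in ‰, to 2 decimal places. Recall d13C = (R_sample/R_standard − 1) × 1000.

d13C = (R_sample / R_standard − 1) × 1000
R_sample / R_standard = 0.0106295 / 0.0112370 = 0.945938
d13C = (0.945938 − 1) × 1000 = -54.062‰

-54.06‰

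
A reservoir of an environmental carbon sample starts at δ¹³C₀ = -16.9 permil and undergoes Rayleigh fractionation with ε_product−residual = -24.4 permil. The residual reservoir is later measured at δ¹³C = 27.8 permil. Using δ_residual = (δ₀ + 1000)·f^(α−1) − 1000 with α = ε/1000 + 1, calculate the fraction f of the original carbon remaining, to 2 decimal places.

α − 1 = ε/1000 = -0.0244
(δ_res + 1000)/(δ₀ + 1000) = (27.8 + 1000)/(-16.9 + 1000) = 1027.8/983.1 = 1.045468
f = 1.045468^(1/-0.0244) = exp(ln(1.045468)/-0.0244) = exp(0.04447/-0.0244)
f = exp(-1.8223) = 0.1616

0.16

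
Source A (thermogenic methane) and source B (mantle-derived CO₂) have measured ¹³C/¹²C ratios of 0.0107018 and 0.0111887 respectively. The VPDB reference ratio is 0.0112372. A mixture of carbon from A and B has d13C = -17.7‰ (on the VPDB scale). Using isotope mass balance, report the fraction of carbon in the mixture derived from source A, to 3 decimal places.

0.309

δ_A = (0.0107018/0.0112372 − 1)×1000 = (0.952355 − 1)×1000 = -47.645‰
δ_B = (0.0111887/0.0112372 − 1)×1000 = (0.995684 − 1)×1000 = -4.316‰
f_A = (δ_mix − δ_B)/(δ_A − δ_B) = (-17.7 − (-4.316))/(-47.645 − (-4.316))
f_A = -13.384 / -43.329 = 0.3089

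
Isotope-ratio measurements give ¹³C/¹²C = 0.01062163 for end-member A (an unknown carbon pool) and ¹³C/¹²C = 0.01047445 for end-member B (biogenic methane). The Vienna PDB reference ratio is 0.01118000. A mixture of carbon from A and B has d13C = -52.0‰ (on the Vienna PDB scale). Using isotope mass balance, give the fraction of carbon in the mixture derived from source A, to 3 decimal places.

δ_A = (0.01062163/0.01118000 − 1)×1000 = (0.950056 − 1)×1000 = -49.944‰
δ_B = (0.01047445/0.01118000 − 1)×1000 = (0.936892 − 1)×1000 = -63.108‰
f_A = (δ_mix − δ_B)/(δ_A − δ_B) = (-52.0 − (-63.108))/(-49.944 − (-63.108))
f_A = 11.108 / 13.165 = 0.8438

0.844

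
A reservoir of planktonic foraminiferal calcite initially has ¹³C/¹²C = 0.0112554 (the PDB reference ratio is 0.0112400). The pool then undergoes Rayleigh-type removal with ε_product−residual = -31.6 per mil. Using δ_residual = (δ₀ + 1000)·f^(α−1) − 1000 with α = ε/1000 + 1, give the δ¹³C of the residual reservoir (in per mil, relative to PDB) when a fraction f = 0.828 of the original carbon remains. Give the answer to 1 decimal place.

7.4 per mil

δ₀ = (0.0112554/0.0112400 − 1)×1000 = (1.001370 − 1)×1000 = 1.370 per mil
α − 1 = ε/1000 = -0.0316
f^(α−1) = 0.828^(-0.0316) = 1.005982
δ_res = (1.370 + 1000) × 1.005982 − 1000 = 1007.360 − 1000 = 7.36 per mil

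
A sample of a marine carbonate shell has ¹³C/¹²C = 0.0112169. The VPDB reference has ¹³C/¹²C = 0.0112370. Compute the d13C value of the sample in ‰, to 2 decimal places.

-1.79‰

d13C = (R_sample / R_standard − 1) × 1000
R_sample / R_standard = 0.0112169 / 0.0112370 = 0.998211
d13C = (0.998211 − 1) × 1000 = -1.789‰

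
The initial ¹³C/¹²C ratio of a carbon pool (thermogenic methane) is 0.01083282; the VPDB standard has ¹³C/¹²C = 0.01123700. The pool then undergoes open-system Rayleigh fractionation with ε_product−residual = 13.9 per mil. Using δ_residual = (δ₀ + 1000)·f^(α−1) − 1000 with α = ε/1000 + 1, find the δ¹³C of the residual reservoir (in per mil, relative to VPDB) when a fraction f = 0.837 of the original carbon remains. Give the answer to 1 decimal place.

-38.4 per mil

δ₀ = (0.01083282/0.01123700 − 1)×1000 = (0.964031 − 1)×1000 = -35.969 per mil
α − 1 = ε/1000 = 0.0139
f^(α−1) = 0.837^(0.0139) = 0.997530
δ_res = (-35.969 + 1000) × 0.997530 − 1000 = 961.650 − 1000 = -38.35 per mil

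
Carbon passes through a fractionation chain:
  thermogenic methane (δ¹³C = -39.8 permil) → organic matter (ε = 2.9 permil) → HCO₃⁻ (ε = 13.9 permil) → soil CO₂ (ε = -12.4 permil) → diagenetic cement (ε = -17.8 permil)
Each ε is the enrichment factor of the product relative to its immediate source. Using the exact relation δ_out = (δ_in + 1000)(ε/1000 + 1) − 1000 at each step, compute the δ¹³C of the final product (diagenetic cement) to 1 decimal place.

-52.9 permil

step 1: δ = (-39.80 + 1000)·(2.9/1000 + 1) − 1000 = -37.02 permil
step 2: δ = (-37.02 + 1000)·(13.9/1000 + 1) − 1000 = -23.63 permil
step 3: δ = (-23.63 + 1000)·(-12.4/1000 + 1) − 1000 = -35.74 permil
step 4: δ = (-35.74 + 1000)·(-17.8/1000 + 1) − 1000 = -52.90 permil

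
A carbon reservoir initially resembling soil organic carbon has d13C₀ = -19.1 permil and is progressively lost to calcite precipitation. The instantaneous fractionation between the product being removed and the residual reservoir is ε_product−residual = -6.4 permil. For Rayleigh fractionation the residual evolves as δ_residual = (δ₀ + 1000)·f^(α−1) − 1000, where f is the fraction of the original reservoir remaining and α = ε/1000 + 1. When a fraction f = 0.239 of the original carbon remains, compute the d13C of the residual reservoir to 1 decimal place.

-10.1 permil

Rayleigh residual: δ_res = (δ₀ + 1000)·f^(α−1) − 1000
α = ε/1000 + 1 = 0.99360, so α − 1 = -0.00640
f^(α−1) = 0.239^(-0.00640) = 1.009202
δ_res = (-19.1 + 1000) × 1.009202 − 1000 = 989.927 − 1000 = -10.07 permil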